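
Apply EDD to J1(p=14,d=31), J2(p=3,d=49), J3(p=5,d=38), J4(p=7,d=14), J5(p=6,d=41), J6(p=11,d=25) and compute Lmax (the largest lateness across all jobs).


EDD order: J4 → J6 → J1 → J3 → J5 → J2
Completion and lateness:
  J4: C=7, d=14, L=7-14=-7
  J6: C=18, d=25, L=18-25=-7
  J1: C=32, d=31, L=32-31=1
  J3: C=37, d=38, L=37-38=-1
  J5: C=43, d=41, L=43-41=2
  J2: C=46, d=49, L=46-49=-3
Lmax = max(-7, -7, 1, -1, 2, -3)
= 2


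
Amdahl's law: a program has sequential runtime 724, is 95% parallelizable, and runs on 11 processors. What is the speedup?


Amdahl's law: T_p = T × ((1-p) + p/N)
= 724 × ((1-0.95) + 0.95/11)
= 724 × (0.05 + 0.0864)
= 724 × 0.1364
= 98.73
Speedup = 724/98.73
= 7.33×


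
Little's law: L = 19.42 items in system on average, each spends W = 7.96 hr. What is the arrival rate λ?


Little's law: L = λW → λ = L / W
= 19.42 / 7.96
= 2.44 per hour


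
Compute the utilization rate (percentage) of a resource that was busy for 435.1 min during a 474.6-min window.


Utilization = busy / total × 100
= 435.1 / 474.6 × 100
= 91.7%


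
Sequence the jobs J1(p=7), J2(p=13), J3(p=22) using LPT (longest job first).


LPT: sort by longest processing time first
  J3: p=22
  J2: p=13
  J1: p=7
Order: J3 → J2 → J1


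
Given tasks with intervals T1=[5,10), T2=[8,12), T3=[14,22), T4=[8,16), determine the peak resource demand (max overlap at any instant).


Check each time point for overlaps:
  t=8: 3 tasks active (T1, T2, T4)
Max concurrent = 3


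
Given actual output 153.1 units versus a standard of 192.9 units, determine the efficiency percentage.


Efficiency = (actual / standard) × 100
= (153.1 / 192.9) × 100
= 79.4%


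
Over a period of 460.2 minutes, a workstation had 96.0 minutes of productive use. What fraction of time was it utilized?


Utilization = busy / total × 100
= 96.0 / 460.2 × 100
= 20.9%


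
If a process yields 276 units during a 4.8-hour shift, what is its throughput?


Throughput = units / time
= 276 / 4.8
= 57.5 units/hour


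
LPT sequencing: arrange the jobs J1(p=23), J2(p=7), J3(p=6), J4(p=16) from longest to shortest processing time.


LPT: sort by longest processing time first
  J1: p=23
  J4: p=16
  J2: p=7
  J3: p=6
Order: J1 → J4 → J2 → J3


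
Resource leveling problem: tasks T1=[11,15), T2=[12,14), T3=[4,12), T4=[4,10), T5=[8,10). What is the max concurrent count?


Check each time point for overlaps:
  t=8: 3 tasks active (T3, T4, T5)
Max concurrent = 3


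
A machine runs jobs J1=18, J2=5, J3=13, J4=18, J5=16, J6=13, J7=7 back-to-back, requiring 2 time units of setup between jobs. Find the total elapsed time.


Makespan = Σ processing + (n-1) × setup
= (18 + 5 + 13 + 18 + 16 + 13 + 7) + (7-1)×2
= 90 + 12
= 102 time units


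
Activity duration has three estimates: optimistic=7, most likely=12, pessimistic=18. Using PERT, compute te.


te = (o + 4m + p) / 6
= (7 + 4×12 + 18) / 6
= (7 + 48 + 18) / 6
= 73 / 6
= 12.17


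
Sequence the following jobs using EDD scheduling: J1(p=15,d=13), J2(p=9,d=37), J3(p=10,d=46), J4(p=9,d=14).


EDD: sort by earliest due date
  J1: d=13, p=15
  J4: d=14, p=9
  J2: d=37, p=9
  J3: d=46, p=10
Order: J1 → J4 → J2 → J3


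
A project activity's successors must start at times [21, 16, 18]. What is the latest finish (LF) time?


LF = min of all successor start times
Successors start at: [21, 16, 18]
LF = min(21, 16, 18)
= 16


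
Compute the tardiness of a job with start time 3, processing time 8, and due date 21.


Completion = start + processing = 3 + 8 = 11
Tardiness = max(0, C - d) = max(0, 11 - 21)
= max(0, -10)
= 0


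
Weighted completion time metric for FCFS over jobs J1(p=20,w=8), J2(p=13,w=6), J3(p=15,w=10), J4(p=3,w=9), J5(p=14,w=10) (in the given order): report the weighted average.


Completion times:
  J1: C=20, w×C=8×20=160
  J2: C=33, w×C=6×33=198
  J3: C=48, w×C=10×48=480
  J4: C=51, w×C=9×51=459
  J5: C=65, w×C=10×65=650
Sum w×C = 1947
Sum w = 43
Weighted avg = 1947/43
= 45.28


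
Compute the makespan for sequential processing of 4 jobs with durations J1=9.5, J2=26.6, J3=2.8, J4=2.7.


Sequential makespan: sum all processing times
= 9.5 + 26.6 + 2.8 + 2.7
= 41.6 time units


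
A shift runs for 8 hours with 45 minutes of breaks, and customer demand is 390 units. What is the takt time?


Available = 8×60 - 45 = 435 min
Takt time = 435 / 390
= 1.12 min/unit


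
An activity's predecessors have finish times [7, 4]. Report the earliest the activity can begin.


ES = max of all predecessor completion times
Predecessors: [7, 4]
ES = max(7, 4)
= 7


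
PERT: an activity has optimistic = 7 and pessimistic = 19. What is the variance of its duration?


σ² = ((p - o) / 6)² = (p - o)² / 36
= (19 - 7)² / 36
= 12² / 36
= 144 / 36
= 4.0000


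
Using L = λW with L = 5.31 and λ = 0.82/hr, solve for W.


Little's law: L = λW → W = L / λ
= 5.31 / 0.82
= 6.48 hours


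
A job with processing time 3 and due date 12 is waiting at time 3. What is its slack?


Slack = due - current_time - processing
= 12 - 3 - 3
= 6


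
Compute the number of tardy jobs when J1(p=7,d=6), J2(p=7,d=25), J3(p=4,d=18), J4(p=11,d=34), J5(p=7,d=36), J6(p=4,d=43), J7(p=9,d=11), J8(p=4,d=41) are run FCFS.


Completion vs due date:
  J1: C=7, d=6 → TARDY
  J2: C=14, d=25 → on time
  J3: C=18, d=18 → on time
  J4: C=29, d=34 → on time
  J5: C=36, d=36 → on time
  J6: C=40, d=43 → on time
  J7: C=49, d=11 → TARDY
  J8: C=53, d=41 → TARDY
Tardy jobs: J1, J7, J8
Count = 3


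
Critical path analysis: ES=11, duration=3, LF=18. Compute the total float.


EF = ES + duration = 11 + 3 = 14
LS = LF - duration = 18 - 3 = 15
Total Float = LF - EF = 18 - 14
(or LS - ES = 15 - 11)
= 4


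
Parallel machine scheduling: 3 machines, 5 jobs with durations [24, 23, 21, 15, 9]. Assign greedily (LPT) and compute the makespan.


Jobs (LPT sorted): [24, 23, 21, 15, 9]
Machines: 3
  J=24 → Machine 1 (load: 0+24=24)
  J=23 → Machine 2 (load: 0+23=23)
  J=21 → Machine 3 (load: 0+21=21)
  J=15 → Machine 3 (load: 21+15=36)
  J=9 → Machine 2 (load: 23+9=32)
Machine loads: [24, 32, 36]
Makespan = max = 36 time units


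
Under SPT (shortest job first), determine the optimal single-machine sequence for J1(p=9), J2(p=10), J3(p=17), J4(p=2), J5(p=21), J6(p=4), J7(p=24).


SPT: sort by shortest processing time
  J4: p=2
  J6: p=4
  J1: p=9
  J2: p=10
  J3: p=17
  J5: p=21
  J7: p=24
Order: J4 → J6 → J1 → J2 → J3 → J5 → J7


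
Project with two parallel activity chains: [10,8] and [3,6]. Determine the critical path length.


Path A: 10 + 8 = 18
Path B: 3 + 6 = 9
Critical path = longest = max(18, 9)
= 18 (Path A)


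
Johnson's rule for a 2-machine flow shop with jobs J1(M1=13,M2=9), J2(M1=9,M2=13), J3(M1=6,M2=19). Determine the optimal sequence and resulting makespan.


Johnson's rule:
Group 1 (M1≤M2, sort by M1): ['J3', 'J2']
Group 2 (M1>M2, sort desc M2): ['J1']
Sequence: J3 → J2 → J1
Makespan calculation:
  J3: M1 done=6, M2 done=25
  J2: M1 done=15, M2 done=38
  J1: M1 done=28, M2 done=47
= Sequence: J3 → J2 → J1, Makespan: 47


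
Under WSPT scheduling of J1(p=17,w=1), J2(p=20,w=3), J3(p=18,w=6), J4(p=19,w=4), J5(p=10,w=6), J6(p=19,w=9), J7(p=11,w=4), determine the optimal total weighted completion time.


WSPT order (by p/w): J5 → J6 → J7 → J3 → J4 → J2 → J1
  J5: C=10, w·C=6×10=60
  J6: C=29, w·C=9×29=261
  J7: C=40, w·C=4×40=160
  J3: C=58, w·C=6×58=348
  J4: C=77, w·C=4×77=308
  J2: C=97, w·C=3×97=291
  J1: C=114, w·C=1×114=114
Σ w·C = 1542
= 1542


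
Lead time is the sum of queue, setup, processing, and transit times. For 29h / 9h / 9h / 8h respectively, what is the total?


Lead time = queue + setup + processing + transit
= 29 + 9 + 9 + 8
= 55 hours


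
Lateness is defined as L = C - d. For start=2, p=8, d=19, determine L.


Completion = 2 + 8 = 10
Lateness = C - d = 10 - 19
= -9


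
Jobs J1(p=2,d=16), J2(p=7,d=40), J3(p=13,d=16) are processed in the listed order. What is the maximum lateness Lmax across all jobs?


Lateness per job (L = C - d):
  J1: C=2, d=16, L=-14
  J2: C=9, d=40, L=-31
  J3: C=22, d=16, L=6
Lmax = max(-14, -31, 6)
= 6


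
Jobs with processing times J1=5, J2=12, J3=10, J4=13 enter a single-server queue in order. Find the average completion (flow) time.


Completion times:
  J1: completes at 5
  J2: completes at 17
  J3: completes at 27
  J4: completes at 40
Sum = 89
Average = 89/4
= 22.25


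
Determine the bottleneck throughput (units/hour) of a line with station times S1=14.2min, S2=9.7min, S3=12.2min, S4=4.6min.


Bottleneck = longest station time
Station times: [14.2, 9.7, 12.2, 4.6]
Max = 14.2 min
Rate = 60 / 14.2
= 4.23 units/hour (bottleneck: 14.2min)


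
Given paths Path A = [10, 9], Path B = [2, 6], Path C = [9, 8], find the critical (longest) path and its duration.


Path A: 10 + 9 = 19
Path B: 2 + 6 = 8
Path C: 9 + 8 = 17
Critical path = longest = max(19, 8, 17)
= 19 (Path A)


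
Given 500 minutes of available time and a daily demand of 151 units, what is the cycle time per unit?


Cycle time = available time / demand
= 500 / 151
= 3.31 min/unit


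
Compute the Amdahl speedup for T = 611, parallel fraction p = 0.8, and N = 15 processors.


Amdahl's law: T_p = T × ((1-p) + p/N)
= 611 × ((1-0.8) + 0.8/15)
= 611 × (0.20 + 0.0533)
= 611 × 0.2533
= 154.79
Speedup = 611/154.79
= 3.95×


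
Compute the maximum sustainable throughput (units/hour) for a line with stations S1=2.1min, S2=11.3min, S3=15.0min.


Bottleneck = longest station time
Station times: [2.1, 11.3, 15.0]
Max = 15.0 min
Rate = 60 / 15.0
= 4.00 units/hour (bottleneck: 15.0min)


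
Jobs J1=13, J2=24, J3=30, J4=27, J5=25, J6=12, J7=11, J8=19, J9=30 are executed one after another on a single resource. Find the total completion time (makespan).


Sequential makespan: sum all processing times
= 13 + 24 + 30 + 27 + 25 + 12 + 11 + 19 + 30
= 191 time units


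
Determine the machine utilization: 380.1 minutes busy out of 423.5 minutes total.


Utilization = busy / total × 100
= 380.1 / 423.5 × 100
= 89.8%


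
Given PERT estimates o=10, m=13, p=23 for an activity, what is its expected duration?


te = (o + 4m + p) / 6
= (10 + 4×13 + 23) / 6
= (10 + 52 + 23) / 6
= 85 / 6
= 14.17


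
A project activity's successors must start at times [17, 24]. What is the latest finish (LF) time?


LF = min of all successor start times
Successors start at: [17, 24]
LF = min(17, 24)
= 17


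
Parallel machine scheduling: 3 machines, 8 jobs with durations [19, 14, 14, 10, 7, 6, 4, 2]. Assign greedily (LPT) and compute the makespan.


Jobs (LPT sorted): [19, 14, 14, 10, 7, 6, 4, 2]
Machines: 3
  J=19 → Machine 1 (load: 0+19=19)
  J=14 → Machine 2 (load: 0+14=14)
  J=14 → Machine 3 (load: 0+14=14)
  J=10 → Machine 2 (load: 14+10=24)
  J=7 → Machine 3 (load: 14+7=21)
  J=6 → Machine 1 (load: 19+6=25)
  J=4 → Machine 3 (load: 21+4=25)
  J=2 → Machine 2 (load: 24+2=26)
Machine loads: [25, 26, 25]
Makespan = max = 26 time units


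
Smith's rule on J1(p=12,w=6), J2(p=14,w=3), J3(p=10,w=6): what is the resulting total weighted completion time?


WSPT order (by p/w): J3 → J1 → J2
  J3: C=10, w·C=6×10=60
  J1: C=22, w·C=6×22=132
  J2: C=36, w·C=3×36=108
Σ w·C = 300
= 300


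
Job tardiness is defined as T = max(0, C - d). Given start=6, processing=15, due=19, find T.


Completion = start + processing = 6 + 15 = 21
Tardiness = max(0, C - d) = max(0, 21 - 19)
= max(0, 2)
= 2


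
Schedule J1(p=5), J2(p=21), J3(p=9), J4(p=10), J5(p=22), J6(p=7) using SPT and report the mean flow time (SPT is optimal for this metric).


SPT order: J1 → J6 → J3 → J4 → J2 → J5
Completion times:
  J1: C=5
  J6: C=12
  J3: C=21
  J4: C=31
  J2: C=52
  J5: C=74
Sum = 195, n = 6
Mean flow = 195/6
= 32.50


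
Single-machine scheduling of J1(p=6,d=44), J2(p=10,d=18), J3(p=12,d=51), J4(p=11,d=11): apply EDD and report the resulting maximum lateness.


EDD order: J4 → J2 → J1 → J3
Completion and lateness:
  J4: C=11, d=11, L=11-11=0
  J2: C=21, d=18, L=21-18=3
  J1: C=27, d=44, L=27-44=-17
  J3: C=39, d=51, L=39-51=-12
Lmax = max(0, 3, -17, -12)
= 3


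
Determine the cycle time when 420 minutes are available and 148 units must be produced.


Cycle time = available time / demand
= 420 / 148
= 2.84 min/unit


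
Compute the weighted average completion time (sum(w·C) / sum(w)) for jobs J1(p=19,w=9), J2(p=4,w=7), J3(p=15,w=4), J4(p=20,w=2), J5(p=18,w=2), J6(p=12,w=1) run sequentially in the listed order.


Completion times:
  J1: C=19, w×C=9×19=171
  J2: C=23, w×C=7×23=161
  J3: C=38, w×C=4×38=152
  J4: C=58, w×C=2×58=116
  J5: C=76, w×C=2×76=152
  J6: C=88, w×C=1×88=88
Sum w×C = 840
Sum w = 25
Weighted avg = 840/25
= 33.60


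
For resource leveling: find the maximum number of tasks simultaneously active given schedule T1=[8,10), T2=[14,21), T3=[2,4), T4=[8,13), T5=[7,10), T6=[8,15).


Check each time point for overlaps:
  t=8: 4 tasks active (T1, T4, T5, T6)
Max concurrent = 4


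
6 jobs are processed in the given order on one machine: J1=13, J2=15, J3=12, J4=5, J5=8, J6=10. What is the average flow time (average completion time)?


Completion times:
  J1: completes at 13
  J2: completes at 28
  J3: completes at 40
  J4: completes at 45
  J5: completes at 53
  J6: completes at 63
Sum = 242
Average = 242/6
= 40.33


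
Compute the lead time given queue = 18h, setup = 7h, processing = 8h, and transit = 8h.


Lead time = queue + setup + processing + transit
= 18 + 7 + 8 + 8
= 41 hours


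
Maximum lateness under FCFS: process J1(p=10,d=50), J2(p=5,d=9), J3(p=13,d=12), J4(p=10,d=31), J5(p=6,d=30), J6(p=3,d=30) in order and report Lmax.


Lateness per job (L = C - d):
  J1: C=10, d=50, L=-40
  J2: C=15, d=9, L=6
  J3: C=28, d=12, L=16
  J4: C=38, d=31, L=7
  J5: C=44, d=30, L=14
  J6: C=47, d=30, L=17
Lmax = max(-40, 6, 16, 7, 14, 17)
= 17


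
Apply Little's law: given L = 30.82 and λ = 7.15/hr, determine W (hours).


Little's law: L = λW → W = L / λ
= 30.82 / 7.15
= 4.31 hours


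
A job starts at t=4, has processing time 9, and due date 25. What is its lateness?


Completion = 4 + 9 = 13
Lateness = C - d = 13 - 25
= -12


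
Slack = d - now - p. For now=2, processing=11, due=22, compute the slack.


Slack = due - current_time - processing
= 22 - 2 - 11
= 9


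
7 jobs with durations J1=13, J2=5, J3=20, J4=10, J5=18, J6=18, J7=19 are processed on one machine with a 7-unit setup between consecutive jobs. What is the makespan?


Makespan = Σ processing + (n-1) × setup
= (13 + 5 + 20 + 10 + 18 + 18 + 19) + (7-1)×7
= 103 + 42
= 145 time units


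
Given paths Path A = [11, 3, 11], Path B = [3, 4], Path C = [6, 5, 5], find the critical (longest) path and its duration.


Path A: 11 + 3 + 11 = 25
Path B: 3 + 4 = 7
Path C: 6 + 5 + 5 = 16
Critical path = longest = max(25, 7, 16)
= 25 (Path A)


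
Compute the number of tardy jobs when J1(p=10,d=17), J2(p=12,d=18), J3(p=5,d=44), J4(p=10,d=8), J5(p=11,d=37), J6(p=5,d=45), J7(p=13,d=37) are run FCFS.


Completion vs due date:
  J1: C=10, d=17 → on time
  J2: C=22, d=18 → TARDY
  J3: C=27, d=44 → on time
  J4: C=37, d=8 → TARDY
  J5: C=48, d=37 → TARDY
  J6: C=53, d=45 → TARDY
  J7: C=66, d=37 → TARDY
Tardy jobs: J2, J4, J5, J6, J7
Count = 5


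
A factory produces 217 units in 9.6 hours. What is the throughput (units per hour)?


Throughput = units / time
= 217 / 9.6
= 22.6 units/hour


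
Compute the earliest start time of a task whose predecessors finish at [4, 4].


ES = max of all predecessor completion times
Predecessors: [4, 4]
ES = max(4, 4)
= 4


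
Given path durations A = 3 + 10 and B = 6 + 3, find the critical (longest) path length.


Path A: 3 + 10 = 13
Path B: 6 + 3 = 9
Critical path = longest = max(13, 9)
= 13 (Path A)


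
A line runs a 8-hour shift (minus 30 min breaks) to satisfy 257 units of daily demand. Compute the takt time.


Available = 8×60 - 30 = 450 min
Takt time = 450 / 257
= 1.75 min/unit


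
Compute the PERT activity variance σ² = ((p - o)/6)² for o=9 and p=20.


σ² = ((p - o) / 6)² = (p - o)² / 36
= (20 - 9)² / 36
= 11² / 36
= 121 / 36
= 3.3611


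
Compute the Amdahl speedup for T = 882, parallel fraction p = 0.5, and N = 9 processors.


Amdahl's law: T_p = T × ((1-p) + p/N)
= 882 × ((1-0.5) + 0.5/9)
= 882 × (0.50 + 0.0556)
= 882 × 0.5556
= 490.00
Speedup = 882/490.00
= 1.80×


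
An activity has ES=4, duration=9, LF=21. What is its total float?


EF = ES + duration = 4 + 9 = 13
LS = LF - duration = 21 - 9 = 12
Total Float = LF - EF = 21 - 13
(or LS - ES = 12 - 4)
= 8


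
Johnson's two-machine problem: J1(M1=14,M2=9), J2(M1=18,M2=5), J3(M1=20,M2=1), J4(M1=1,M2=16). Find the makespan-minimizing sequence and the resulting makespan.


Johnson's rule:
Group 1 (M1≤M2, sort by M1): ['J4']
Group 2 (M1>M2, sort desc M2): ['J1', 'J2', 'J3']
Sequence: J4 → J1 → J2 → J3
Makespan calculation:
  J4: M1 done=1, M2 done=17
  J1: M1 done=15, M2 done=26
  J2: M1 done=33, M2 done=38
  J3: M1 done=53, M2 done=54
= Sequence: J4 → J1 → J2 → J3, Makespan: 54


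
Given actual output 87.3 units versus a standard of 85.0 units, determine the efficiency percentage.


Efficiency = (actual / standard) × 100
= (87.3 / 85.0) × 100
= 102.7%


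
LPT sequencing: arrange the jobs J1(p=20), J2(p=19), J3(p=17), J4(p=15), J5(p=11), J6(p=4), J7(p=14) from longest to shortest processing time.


LPT: sort by longest processing time first
  J1: p=20
  J2: p=19
  J3: p=17
  J4: p=15
  J7: p=14
  J5: p=11
  J6: p=4
Order: J1 → J2 → J3 → J4 → J7 → J5 → J6


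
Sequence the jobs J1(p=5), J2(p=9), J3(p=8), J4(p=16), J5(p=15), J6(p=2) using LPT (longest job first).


LPT: sort by longest processing time first
  J4: p=16
  J5: p=15
  J2: p=9
  J3: p=8
  J1: p=5
  J6: p=2
Order: J4 → J5 → J2 → J3 → J1 → J6


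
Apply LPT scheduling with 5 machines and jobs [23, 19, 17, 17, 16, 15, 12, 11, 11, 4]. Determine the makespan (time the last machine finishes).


Jobs (LPT sorted): [23, 19, 17, 17, 16, 15, 12, 11, 11, 4]
Machines: 5
  J=23 → Machine 1 (load: 0+23=23)
  J=19 → Machine 2 (load: 0+19=19)
  J=17 → Machine 3 (load: 0+17=17)
  J=17 → Machine 4 (load: 0+17=17)
  J=16 → Machine 5 (load: 0+16=16)
  J=15 → Machine 5 (load: 16+15=31)
  J=12 → Machine 3 (load: 17+12=29)
  J=11 → Machine 4 (load: 17+11=28)
  J=11 → Machine 2 (load: 19+11=30)
  J=4 → Machine 1 (load: 23+4=27)
Machine loads: [27, 30, 29, 28, 31]
Makespan = max = 31 time units


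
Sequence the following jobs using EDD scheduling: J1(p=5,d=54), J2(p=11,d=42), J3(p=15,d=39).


EDD: sort by earliest due date
  J3: d=39, p=15
  J2: d=42, p=11
  J1: d=54, p=5
Order: J3 → J2 → J1


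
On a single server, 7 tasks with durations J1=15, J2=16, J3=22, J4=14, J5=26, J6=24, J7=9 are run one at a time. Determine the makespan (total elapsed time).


Sequential makespan: sum all processing times
= 15 + 16 + 22 + 14 + 26 + 24 + 9
= 126 time units


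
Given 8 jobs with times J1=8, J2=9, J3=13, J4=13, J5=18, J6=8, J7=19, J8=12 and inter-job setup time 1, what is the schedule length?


Makespan = Σ processing + (n-1) × setup
= (8 + 9 + 13 + 13 + 18 + 8 + 19 + 12) + (8-1)×1
= 100 + 7
= 107 time units


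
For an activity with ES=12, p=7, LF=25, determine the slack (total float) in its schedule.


EF = ES + duration = 12 + 7 = 19
LS = LF - duration = 25 - 7 = 18
Total Float = LF - EF = 25 - 19
(or LS - ES = 18 - 12)
= 6


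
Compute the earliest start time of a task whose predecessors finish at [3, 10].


ES = max of all predecessor completion times
Predecessors: [3, 10]
ES = max(3, 10)
= 10


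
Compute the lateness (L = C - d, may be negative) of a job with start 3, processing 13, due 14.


Completion = 3 + 13 = 16
Lateness = C - d = 16 - 14
= 2


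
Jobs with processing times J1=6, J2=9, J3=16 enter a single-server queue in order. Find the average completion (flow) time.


Completion times:
  J1: completes at 6
  J2: completes at 15
  J3: completes at 31
Sum = 52
Average = 52/3
= 17.33


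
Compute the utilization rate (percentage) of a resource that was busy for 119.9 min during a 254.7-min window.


Utilization = busy / total × 100
= 119.9 / 254.7 × 100
= 47.1%


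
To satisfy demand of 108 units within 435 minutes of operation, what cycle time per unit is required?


Cycle time = available time / demand
= 435 / 108
= 4.03 min/unit


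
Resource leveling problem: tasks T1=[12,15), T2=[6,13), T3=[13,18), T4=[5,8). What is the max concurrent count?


Check each time point for overlaps:
  t=6: 2 tasks active (T2, T4)
Max concurrent = 2


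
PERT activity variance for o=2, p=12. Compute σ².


σ² = ((p - o) / 6)² = (p - o)² / 36
= (12 - 2)² / 36
= 10² / 36
= 100 / 36
= 2.7778


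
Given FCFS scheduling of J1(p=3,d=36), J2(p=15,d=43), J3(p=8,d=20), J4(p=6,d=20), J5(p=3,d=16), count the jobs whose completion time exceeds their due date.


Completion vs due date:
  J1: C=3, d=36 → on time
  J2: C=18, d=43 → on time
  J3: C=26, d=20 → TARDY
  J4: C=32, d=20 → TARDY
  J5: C=35, d=16 → TARDY
Tardy jobs: J3, J4, J5
Count = 3


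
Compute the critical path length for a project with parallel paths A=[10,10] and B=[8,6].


Path A: 10 + 10 = 20
Path B: 8 + 6 = 14
Critical path = longest = max(20, 14)
= 20 (Path A)


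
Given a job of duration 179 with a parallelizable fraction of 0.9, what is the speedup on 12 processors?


Amdahl's law: T_p = T × ((1-p) + p/N)
= 179 × ((1-0.9) + 0.9/12)
= 179 × (0.10 + 0.0750)
= 179 × 0.1750
= 31.32
Speedup = 179/31.32
= 5.71×


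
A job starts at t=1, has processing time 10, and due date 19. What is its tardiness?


Completion = start + processing = 1 + 10 = 11
Tardiness = max(0, C - d) = max(0, 11 - 19)
= max(0, -8)
= 0


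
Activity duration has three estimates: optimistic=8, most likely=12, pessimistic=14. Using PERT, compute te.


te = (o + 4m + p) / 6
= (8 + 4×12 + 14) / 6
= (8 + 48 + 14) / 6
= 70 / 6
= 11.67


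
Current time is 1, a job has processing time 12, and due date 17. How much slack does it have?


Slack = due - current_time - processing
= 17 - 1 - 12
= 4


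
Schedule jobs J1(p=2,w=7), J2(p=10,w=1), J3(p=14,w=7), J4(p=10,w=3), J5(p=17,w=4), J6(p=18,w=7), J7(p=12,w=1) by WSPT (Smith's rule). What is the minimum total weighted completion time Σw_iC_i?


WSPT order (by p/w): J1 → J3 → J6 → J4 → J5 → J2 → J7
  J1: C=2, w·C=7×2=14
  J3: C=16, w·C=7×16=112
  J6: C=34, w·C=7×34=238
  J4: C=44, w·C=3×44=132
  J5: C=61, w·C=4×61=244
  J2: C=71, w·C=1×71=71
  J7: C=83, w·C=1×83=83
Σ w·C = 894
= 894


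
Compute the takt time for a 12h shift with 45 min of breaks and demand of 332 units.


Available = 12×60 - 45 = 675 min
Takt time = 675 / 332
= 2.03 min/unit


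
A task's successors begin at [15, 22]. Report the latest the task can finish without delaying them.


LF = min of all successor start times
Successors start at: [15, 22]
LF = min(15, 22)
= 15


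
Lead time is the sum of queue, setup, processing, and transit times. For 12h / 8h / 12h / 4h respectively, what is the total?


Lead time = queue + setup + processing + transit
= 12 + 8 + 12 + 4
= 36 hours


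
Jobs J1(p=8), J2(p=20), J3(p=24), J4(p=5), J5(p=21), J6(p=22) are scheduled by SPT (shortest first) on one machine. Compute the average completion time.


SPT order: J4 → J1 → J2 → J5 → J6 → J3
Completion times:
  J4: C=5
  J1: C=13
  J2: C=33
  J5: C=54
  J6: C=76
  J3: C=100
Sum = 281, n = 6
Mean flow = 281/6
= 46.83


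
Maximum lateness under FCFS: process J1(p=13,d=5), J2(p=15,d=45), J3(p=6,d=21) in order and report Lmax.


Lateness per job (L = C - d):
  J1: C=13, d=5, L=8
  J2: C=28, d=45, L=-17
  J3: C=34, d=21, L=13
Lmax = max(8, -17, 13)
= 13


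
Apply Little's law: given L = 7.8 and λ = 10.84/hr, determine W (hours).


Little's law: L = λW → W = L / λ
= 7.8 / 10.84
= 0.72 hours


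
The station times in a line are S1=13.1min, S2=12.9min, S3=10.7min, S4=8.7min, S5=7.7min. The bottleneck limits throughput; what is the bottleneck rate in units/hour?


Bottleneck = longest station time
Station times: [13.1, 12.9, 10.7, 8.7, 7.7]
Max = 13.1 min
Rate = 60 / 13.1
= 4.58 units/hour (bottleneck: 13.1min)


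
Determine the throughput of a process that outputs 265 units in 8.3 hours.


Throughput = units / time
= 265 / 8.3
= 31.9 units/hour


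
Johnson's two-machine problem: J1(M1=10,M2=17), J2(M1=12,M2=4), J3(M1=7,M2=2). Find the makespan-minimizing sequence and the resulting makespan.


Johnson's rule:
Group 1 (M1≤M2, sort by M1): ['J1']
Group 2 (M1>M2, sort desc M2): ['J2', 'J3']
Sequence: J1 → J2 → J3
Makespan calculation:
  J1: M1 done=10, M2 done=27
  J2: M1 done=22, M2 done=31
  J3: M1 done=29, M2 done=33
= Sequence: J1 → J2 → J3, Makespan: 33


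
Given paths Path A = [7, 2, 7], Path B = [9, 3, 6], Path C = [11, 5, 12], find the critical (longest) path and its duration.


Path A: 7 + 2 + 7 = 16
Path B: 9 + 3 + 6 = 18
Path C: 11 + 5 + 12 = 28
Critical path = longest = max(16, 18, 28)
= 28 (Path C)


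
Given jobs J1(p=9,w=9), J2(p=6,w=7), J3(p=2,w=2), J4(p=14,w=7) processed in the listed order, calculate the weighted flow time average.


Completion times:
  J1: C=9, w×C=9×9=81
  J2: C=15, w×C=7×15=105
  J3: C=17, w×C=2×17=34
  J4: C=31, w×C=7×31=217
Sum w×C = 437
Sum w = 25
Weighted avg = 437/25
= 17.48


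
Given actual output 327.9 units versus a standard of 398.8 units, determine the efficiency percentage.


Efficiency = (actual / standard) × 100
= (327.9 / 398.8) × 100
= 82.2%


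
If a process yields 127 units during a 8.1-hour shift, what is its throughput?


Throughput = units / time
= 127 / 8.1
= 15.7 units/hour


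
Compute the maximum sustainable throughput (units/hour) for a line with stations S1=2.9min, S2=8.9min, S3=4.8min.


Bottleneck = longest station time
Station times: [2.9, 8.9, 4.8]
Max = 8.9 min
Rate = 60 / 8.9
= 6.74 units/hour (bottleneck: 8.9min)


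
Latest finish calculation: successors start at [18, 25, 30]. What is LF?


LF = min of all successor start times
Successors start at: [18, 25, 30]
LF = min(18, 25, 30)
= 18


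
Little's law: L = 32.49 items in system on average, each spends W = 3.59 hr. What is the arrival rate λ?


Little's law: L = λW → λ = L / W
= 32.49 / 3.59
= 9.05 per hour


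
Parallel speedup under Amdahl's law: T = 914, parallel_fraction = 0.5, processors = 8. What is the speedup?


Amdahl's law: T_p = T × ((1-p) + p/N)
= 914 × ((1-0.5) + 0.5/8)
= 914 × (0.50 + 0.0625)
= 914 × 0.5625
= 514.12
Speedup = 914/514.12
= 1.78×


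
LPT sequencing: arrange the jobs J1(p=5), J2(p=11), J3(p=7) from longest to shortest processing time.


LPT: sort by longest processing time first
  J2: p=11
  J3: p=7
  J1: p=5
Order: J2 → J3 → J1


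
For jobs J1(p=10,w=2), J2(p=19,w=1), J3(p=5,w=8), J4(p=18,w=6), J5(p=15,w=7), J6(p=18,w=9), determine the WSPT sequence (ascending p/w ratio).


WSPT (Smith's rule): sort by p/w ascending
  J3: p/w = 5/8 = 0.625
  J6: p/w = 18/9 = 2.000
  J5: p/w = 15/7 = 2.143
  J4: p/w = 18/6 = 3.000
  J1: p/w = 10/2 = 5.000
  J2: p/w = 19/1 = 19.000
Order: J3 → J6 → J5 → J4 → J1 → J2


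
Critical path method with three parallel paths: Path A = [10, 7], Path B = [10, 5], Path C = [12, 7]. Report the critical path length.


Path A: 10 + 7 = 17
Path B: 10 + 5 = 15
Path C: 12 + 7 = 19
Critical path = longest = max(17, 15, 19)
= 19 (Path C)


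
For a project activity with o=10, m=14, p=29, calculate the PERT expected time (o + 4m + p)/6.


te = (o + 4m + p) / 6
= (10 + 4×14 + 29) / 6
= (10 + 56 + 29) / 6
= 95 / 6
= 15.83


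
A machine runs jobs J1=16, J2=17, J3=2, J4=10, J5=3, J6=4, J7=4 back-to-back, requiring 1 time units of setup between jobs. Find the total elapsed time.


Makespan = Σ processing + (n-1) × setup
= (16 + 17 + 2 + 10 + 3 + 4 + 4) + (7-1)×1
= 56 + 6
= 62 time units


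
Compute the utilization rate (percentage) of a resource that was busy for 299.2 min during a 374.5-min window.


Utilization = busy / total × 100
= 299.2 / 374.5 × 100
= 79.9%


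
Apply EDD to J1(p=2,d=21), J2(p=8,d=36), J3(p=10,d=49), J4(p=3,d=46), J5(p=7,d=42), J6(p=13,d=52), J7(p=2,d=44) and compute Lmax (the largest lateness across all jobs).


EDD order: J1 → J2 → J5 → J7 → J4 → J3 → J6
Completion and lateness:
  J1: C=2, d=21, L=2-21=-19
  J2: C=10, d=36, L=10-36=-26
  J5: C=17, d=42, L=17-42=-25
  J7: C=19, d=44, L=19-44=-25
  J4: C=22, d=46, L=22-46=-24
  J3: C=32, d=49, L=32-49=-17
  J6: C=45, d=52, L=45-52=-7
Lmax = max(-19, -26, -25, -25, -24, -17, -7)
= -7


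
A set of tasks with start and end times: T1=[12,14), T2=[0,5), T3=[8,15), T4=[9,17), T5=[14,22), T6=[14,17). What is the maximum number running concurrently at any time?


Check each time point for overlaps:
  t=14: 4 tasks active (T3, T4, T5, T6)
Max concurrent = 4


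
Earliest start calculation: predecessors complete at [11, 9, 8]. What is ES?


ES = max of all predecessor completion times
Predecessors: [11, 9, 8]
ES = max(11, 9, 8)
= 11


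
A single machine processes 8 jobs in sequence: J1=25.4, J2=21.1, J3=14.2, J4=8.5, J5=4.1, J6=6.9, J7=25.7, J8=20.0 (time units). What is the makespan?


Sequential makespan: sum all processing times
= 25.4 + 21.1 + 14.2 + 8.5 + 4.1 + 6.9 + 25.7 + 20.0
= 125.9 time units


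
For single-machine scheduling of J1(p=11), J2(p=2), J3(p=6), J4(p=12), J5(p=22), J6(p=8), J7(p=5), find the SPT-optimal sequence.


SPT: sort by shortest processing time
  J2: p=2
  J7: p=5
  J3: p=6
  J6: p=8
  J1: p=11
  J4: p=12
  J5: p=22
Order: J2 → J7 → J3 → J6 → J1 → J4 → J5


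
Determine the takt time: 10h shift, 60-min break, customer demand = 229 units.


Available = 10×60 - 60 = 540 min
Takt time = 540 / 229
= 2.36 min/unit


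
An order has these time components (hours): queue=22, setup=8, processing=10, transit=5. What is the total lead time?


Lead time = queue + setup + processing + transit
= 22 + 8 + 10 + 5
= 45 hours


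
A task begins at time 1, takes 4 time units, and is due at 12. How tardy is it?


Completion = start + processing = 1 + 4 = 5
Tardiness = max(0, C - d) = max(0, 5 - 12)
= max(0, -7)
= 0


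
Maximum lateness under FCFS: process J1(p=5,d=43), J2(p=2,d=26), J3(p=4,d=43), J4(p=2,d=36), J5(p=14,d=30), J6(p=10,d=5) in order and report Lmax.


Lateness per job (L = C - d):
  J1: C=5, d=43, L=-38
  J2: C=7, d=26, L=-19
  J3: C=11, d=43, L=-32
  J4: C=13, d=36, L=-23
  J5: C=27, d=30, L=-3
  J6: C=37, d=5, L=32
Lmax = max(-38, -19, -32, -23, -3, 32)
= 32


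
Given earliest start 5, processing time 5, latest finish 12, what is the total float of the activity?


EF = ES + duration = 5 + 5 = 10
LS = LF - duration = 12 - 5 = 7
Total Float = LF - EF = 12 - 10
(or LS - ES = 7 - 5)
= 2


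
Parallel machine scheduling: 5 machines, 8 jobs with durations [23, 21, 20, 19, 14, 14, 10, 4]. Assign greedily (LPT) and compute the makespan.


Jobs (LPT sorted): [23, 21, 20, 19, 14, 14, 10, 4]
Machines: 5
  J=23 → Machine 1 (load: 0+23=23)
  J=21 → Machine 2 (load: 0+21=21)
  J=20 → Machine 3 (load: 0+20=20)
  J=19 → Machine 4 (load: 0+19=19)
  J=14 → Machine 5 (load: 0+14=14)
  J=14 → Machine 5 (load: 14+14=28)
  J=10 → Machine 4 (load: 19+10=29)
  J=4 → Machine 3 (load: 20+4=24)
Machine loads: [23, 21, 24, 29, 28]
Makespan = max = 29 time units


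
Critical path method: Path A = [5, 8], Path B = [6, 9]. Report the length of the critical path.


Path A: 5 + 8 = 13
Path B: 6 + 9 = 15
Critical path = longest = max(13, 15)
= 15 (Path B)


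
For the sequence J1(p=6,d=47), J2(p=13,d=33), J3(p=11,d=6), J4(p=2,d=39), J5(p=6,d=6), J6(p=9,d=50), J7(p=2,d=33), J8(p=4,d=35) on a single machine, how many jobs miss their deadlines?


Completion vs due date:
  J1: C=6, d=47 → on time
  J2: C=19, d=33 → on time
  J3: C=30, d=6 → TARDY
  J4: C=32, d=39 → on time
  J5: C=38, d=6 → TARDY
  J6: C=47, d=50 → on time
  J7: C=49, d=33 → TARDY
  J8: C=53, d=35 → TARDY
Tardy jobs: J3, J5, J7, J8
Count = 4


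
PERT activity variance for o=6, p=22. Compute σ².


σ² = ((p - o) / 6)² = (p - o)² / 36
= (22 - 6)² / 36
= 16² / 36
= 256 / 36
= 7.1111


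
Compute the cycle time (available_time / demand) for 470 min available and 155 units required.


Cycle time = available time / demand
= 470 / 155
= 3.03 min/unit


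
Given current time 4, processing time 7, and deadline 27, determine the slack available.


Slack = due - current_time - processing
= 27 - 4 - 7
= 16


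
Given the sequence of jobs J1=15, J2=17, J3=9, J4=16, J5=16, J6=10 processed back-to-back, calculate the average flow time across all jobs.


Completion times:
  J1: completes at 15
  J2: completes at 32
  J3: completes at 41
  J4: completes at 57
  J5: completes at 73
  J6: completes at 83
Sum = 301
Average = 301/6
= 50.17


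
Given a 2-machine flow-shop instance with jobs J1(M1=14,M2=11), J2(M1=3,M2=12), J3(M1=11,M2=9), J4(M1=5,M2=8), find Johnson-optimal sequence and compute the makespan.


Johnson's rule:
Group 1 (M1≤M2, sort by M1): ['J2', 'J4']
Group 2 (M1>M2, sort desc M2): ['J1', 'J3']
Sequence: J2 → J4 → J1 → J3
Makespan calculation:
  J2: M1 done=3, M2 done=15
  J4: M1 done=8, M2 done=23
  J1: M1 done=22, M2 done=34
  J3: M1 done=33, M2 done=43
= Sequence: J2 → J4 → J1 → J3, Makespan: 43


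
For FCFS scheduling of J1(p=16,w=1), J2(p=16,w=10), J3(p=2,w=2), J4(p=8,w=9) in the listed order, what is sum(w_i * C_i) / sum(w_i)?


Completion times:
  J1: C=16, w×C=1×16=16
  J2: C=32, w×C=10×32=320
  J3: C=34, w×C=2×34=68
  J4: C=42, w×C=9×42=378
Sum w×C = 782
Sum w = 22
Weighted avg = 782/22
= 35.55


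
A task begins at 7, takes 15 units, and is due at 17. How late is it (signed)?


Completion = 7 + 15 = 22
Lateness = C - d = 22 - 17
= 5


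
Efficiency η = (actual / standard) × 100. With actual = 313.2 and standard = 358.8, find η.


Efficiency = (actual / standard) × 100
= (313.2 / 358.8) × 100
= 87.3%


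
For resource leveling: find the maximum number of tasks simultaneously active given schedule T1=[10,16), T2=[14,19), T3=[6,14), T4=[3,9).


Check each time point for overlaps:
  t=6: 2 tasks active (T3, T4)
Max concurrent = 2


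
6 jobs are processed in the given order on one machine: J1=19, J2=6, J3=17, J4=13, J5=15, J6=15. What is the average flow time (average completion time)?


Completion times:
  J1: completes at 19
  J2: completes at 25
  J3: completes at 42
  J4: completes at 55
  J5: completes at 70
  J6: completes at 85
Sum = 296
Average = 296/6
= 49.33


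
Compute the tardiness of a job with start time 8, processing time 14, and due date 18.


Completion = start + processing = 8 + 14 = 22
Tardiness = max(0, C - d) = max(0, 22 - 18)
= max(0, 4)
= 4


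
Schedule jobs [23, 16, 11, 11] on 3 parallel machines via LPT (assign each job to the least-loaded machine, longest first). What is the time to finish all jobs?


Jobs (LPT sorted): [23, 16, 11, 11]
Machines: 3
  J=23 → Machine 1 (load: 0+23=23)
  J=16 → Machine 2 (load: 0+16=16)
  J=11 → Machine 3 (load: 0+11=11)
  J=11 → Machine 3 (load: 11+11=22)
Machine loads: [23, 16, 22]
Makespan = max = 23 time units


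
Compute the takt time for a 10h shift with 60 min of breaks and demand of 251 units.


Available = 10×60 - 60 = 540 min
Takt time = 540 / 251
= 2.15 min/unit


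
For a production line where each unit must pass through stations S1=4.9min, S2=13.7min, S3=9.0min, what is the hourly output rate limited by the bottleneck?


Bottleneck = longest station time
Station times: [4.9, 13.7, 9.0]
Max = 13.7 min
Rate = 60 / 13.7
= 4.38 units/hour (bottleneck: 13.7min)


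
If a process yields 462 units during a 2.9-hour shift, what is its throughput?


Throughput = units / time
= 462 / 2.9
= 159.3 units/hour


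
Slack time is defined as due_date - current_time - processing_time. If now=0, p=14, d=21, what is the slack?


Slack = due - current_time - processing
= 21 - 0 - 14
= 7


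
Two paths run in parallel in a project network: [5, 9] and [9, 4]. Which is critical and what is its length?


Path A: 5 + 9 = 14
Path B: 9 + 4 = 13
Critical path = longest = max(14, 13)
= 14 (Path A)


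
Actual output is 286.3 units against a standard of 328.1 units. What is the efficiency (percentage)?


Efficiency = (actual / standard) × 100
= (286.3 / 328.1) × 100
= 87.3%


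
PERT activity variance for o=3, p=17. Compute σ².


σ² = ((p - o) / 6)² = (p - o)² / 36
= (17 - 3)² / 36
= 14² / 36
= 196 / 36
= 5.4444


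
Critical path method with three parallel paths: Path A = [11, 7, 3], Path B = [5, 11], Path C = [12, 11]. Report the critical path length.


Path A: 11 + 7 + 3 = 21
Path B: 5 + 11 = 16
Path C: 12 + 11 = 23
Critical path = longest = max(21, 16, 23)
= 23 (Path C)


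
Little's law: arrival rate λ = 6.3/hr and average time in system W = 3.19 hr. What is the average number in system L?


Little's law: L = λ × W
= 6.3 × 3.19
= 20.10


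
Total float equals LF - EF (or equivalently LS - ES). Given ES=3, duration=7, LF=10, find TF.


EF = ES + duration = 3 + 7 = 10
LS = LF - duration = 10 - 7 = 3
Total Float = LF - EF = 10 - 10
(or LS - ES = 3 - 3)
= 0


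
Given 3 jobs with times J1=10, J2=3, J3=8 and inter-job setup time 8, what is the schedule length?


Makespan = Σ processing + (n-1) × setup
= (10 + 3 + 8) + (3-1)×8
= 21 + 16
= 37 time units


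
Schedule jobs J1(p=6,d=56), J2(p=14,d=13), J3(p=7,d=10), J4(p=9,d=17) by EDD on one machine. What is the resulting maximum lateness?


EDD order: J3 → J2 → J4 → J1
Completion and lateness:
  J3: C=7, d=10, L=7-10=-3
  J2: C=21, d=13, L=21-13=8
  J4: C=30, d=17, L=30-17=13
  J1: C=36, d=56, L=36-56=-20
Lmax = max(-3, 8, 13, -20)
= 13


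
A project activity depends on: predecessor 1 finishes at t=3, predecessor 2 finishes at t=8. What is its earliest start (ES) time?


ES = max of all predecessor completion times
Predecessors: [3, 8]
ES = max(3, 8)
= 8


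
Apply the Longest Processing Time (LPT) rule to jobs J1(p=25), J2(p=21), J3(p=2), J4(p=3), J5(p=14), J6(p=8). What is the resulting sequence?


LPT: sort by longest processing time first
  J1: p=25
  J2: p=21
  J5: p=14
  J6: p=8
  J4: p=3
  J3: p=2
Order: J1 → J2 → J5 → J6 → J4 → J3


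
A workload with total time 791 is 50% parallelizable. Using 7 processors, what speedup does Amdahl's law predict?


Amdahl's law: T_p = T × ((1-p) + p/N)
= 791 × ((1-0.5) + 0.5/7)
= 791 × (0.50 + 0.0714)
= 791 × 0.5714
= 452.00
Speedup = 791/452.00
= 1.75×


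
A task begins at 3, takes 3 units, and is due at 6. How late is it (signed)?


Completion = 3 + 3 = 6
Lateness = C - d = 6 - 6
= 0


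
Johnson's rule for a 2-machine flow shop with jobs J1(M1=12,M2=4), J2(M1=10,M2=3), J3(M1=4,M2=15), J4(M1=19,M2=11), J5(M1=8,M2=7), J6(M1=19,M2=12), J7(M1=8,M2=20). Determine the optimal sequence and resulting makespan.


Johnson's rule:
Group 1 (M1≤M2, sort by M1): ['J3', 'J7']
Group 2 (M1>M2, sort desc M2): ['J6', 'J4', 'J5', 'J1', 'J2']
Sequence: J3 → J7 → J6 → J4 → J5 → J1 → J2
Makespan calculation:
  J3: M1 done=4, M2 done=19
  J7: M1 done=12, M2 done=39
  J6: M1 done=31, M2 done=51
  J4: M1 done=50, M2 done=62
  J5: M1 done=58, M2 done=69
  J1: M1 done=70, M2 done=74
  J2: M1 done=80, M2 done=83
= Sequence: J3 → J7 → J6 → J4 → J5 → J1 → J2, Makespan: 83
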